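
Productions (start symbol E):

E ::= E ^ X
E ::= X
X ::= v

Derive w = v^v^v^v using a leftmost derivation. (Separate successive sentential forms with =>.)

E => E^X   [E ::= E ^ X]
E^X => E^X^X   [E ::= E ^ X]
E^X^X => E^X^X^X   [E ::= E ^ X]
E^X^X^X => X^X^X^X   [E ::= X]
X^X^X^X => v^X^X^X   [X ::= v]
v^X^X^X => v^v^X^X   [X ::= v]
v^v^X^X => v^v^v^X   [X ::= v]
v^v^v^X => v^v^v^v   [X ::= v]

E => E^X => E^X^X => E^X^X^X => X^X^X^X => v^X^X^X => v^v^X^X => v^v^v^X => v^v^v^v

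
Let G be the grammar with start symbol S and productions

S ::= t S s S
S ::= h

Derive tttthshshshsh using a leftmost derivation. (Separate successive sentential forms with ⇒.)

S ⇒ tSsS ⇒ ttSsSsS ⇒ tttSsSsSsS ⇒ ttttSsSsSsSsS ⇒ tttthsSsSsSsS ⇒ tttthshsSsSsS ⇒ tttthshshsSsS ⇒ tttthshshshsS ⇒ tttthshshshsh

S ⇒ tSsS   [S ::= t S s S]
tSsS ⇒ ttSsSsS   [S ::= t S s S]
ttSsSsS ⇒ tttSsSsSsS   [S ::= t S s S]
tttSsSsSsS ⇒ ttttSsSsSsSsS   [S ::= t S s S]
ttttSsSsSsSsS ⇒ tttthsSsSsSsS   [S ::= h]
tttthsSsSsSsS ⇒ tttthshsSsSsS   [S ::= h]
tttthshsSsSsS ⇒ tttthshshsSsS   [S ::= h]
tttthshshsSsS ⇒ tttthshshshsS   [S ::= h]
tttthshshshsS ⇒ tttthshshshsh   [S ::= h]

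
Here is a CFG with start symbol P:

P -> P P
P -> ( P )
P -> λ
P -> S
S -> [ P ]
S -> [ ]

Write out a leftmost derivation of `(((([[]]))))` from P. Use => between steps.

P => (P) => ((P)) => (((P))) => ((((P)))) => ((((S)))) => (((([P])))) => (((([PP])))) => (((([PPP])))) => (((([SPP])))) => (((([[]PP])))) => (((([[]P])))) => (((([[]]))))

P => (P)   [P -> ( P )]
(P) => ((P))   [P -> ( P )]
((P)) => (((P)))   [P -> ( P )]
(((P))) => ((((P))))   [P -> ( P )]
((((P)))) => ((((S))))   [P -> S]
((((S)))) => (((([P]))))   [S -> [ P ]]
(((([P])))) => (((([PP]))))   [P -> P P]
(((([PP])))) => (((([PPP]))))   [P -> P P]
(((([PPP])))) => (((([SPP]))))   [P -> S]
(((([SPP])))) => (((([[]PP]))))   [S -> [ ]]
(((([[]PP])))) => (((([[]P]))))   [P -> λ]
(((([[]P])))) => (((([[]]))))   [P -> λ]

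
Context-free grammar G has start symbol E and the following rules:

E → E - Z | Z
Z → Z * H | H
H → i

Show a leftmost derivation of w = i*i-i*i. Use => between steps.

E => E-Z => Z-Z => Z*H-Z => H*H-Z => i*H-Z => i*i-Z => i*i-Z*H => i*i-H*H => i*i-i*H => i*i-i*i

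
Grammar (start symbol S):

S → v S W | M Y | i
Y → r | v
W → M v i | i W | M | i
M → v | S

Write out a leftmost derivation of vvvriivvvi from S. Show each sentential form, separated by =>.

S => vSW   [S → v S W]
vSW => vMYW   [S → M Y]
vMYW => vSYW   [M → S]
vSYW => vvSWYW   [S → v S W]
vvSWYW => vvMYWYW   [S → M Y]
vvMYWYW => vvvYWYW   [M → v]
vvvYWYW => vvvrWYW   [Y → r]
vvvrWYW => vvvriWYW   [W → i W]
vvvriWYW => vvvriMYW   [W → M]
vvvriMYW => vvvriSYW   [M → S]
vvvriSYW => vvvriiYW   [S → i]
vvvriiYW => vvvriivW   [Y → v]
vvvriivW => vvvriivMvi   [W → M v i]
vvvriivMvi => vvvriivvvi   [M → v]

S => vSW => vMYW => vSYW => vvSWYW => vvMYWYW => vvvYWYW => vvvrWYW => vvvriWYW => vvvriMYW => vvvriSYW => vvvriiYW => vvvriivW => vvvriivMvi => vvvriivvvi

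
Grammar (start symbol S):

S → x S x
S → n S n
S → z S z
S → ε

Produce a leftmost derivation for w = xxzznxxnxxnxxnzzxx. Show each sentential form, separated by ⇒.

S ⇒ xSx   [S → x S x]
xSx ⇒ xxSxx   [S → x S x]
xxSxx ⇒ xxzSzxx   [S → z S z]
xxzSzxx ⇒ xxzzSzzxx   [S → z S z]
xxzzSzzxx ⇒ xxzznSnzzxx   [S → n S n]
xxzznSnzzxx ⇒ xxzznxSxnzzxx   [S → x S x]
xxzznxSxnzzxx ⇒ xxzznxxSxxnzzxx   [S → x S x]
xxzznxxSxxnzzxx ⇒ xxzznxxnSnxxnzzxx   [S → n S n]
xxzznxxnSnxxnzzxx ⇒ xxzznxxnxSxnxxnzzxx   [S → x S x]
xxzznxxnxSxnxxnzzxx ⇒ xxzznxxnxxnxxnzzxx   [S → ε]

S⇒xSx⇒xxSxx⇒xxzSzxx⇒xxzzSzzxx⇒xxzznSnzzxx⇒xxzznxSxnzzxx⇒xxzznxxSxxnzzxx⇒xxzznxxnSnxxnzzxx⇒xxzznxxnxSxnxxnzzxx⇒xxzznxxnxxnxxnzzxx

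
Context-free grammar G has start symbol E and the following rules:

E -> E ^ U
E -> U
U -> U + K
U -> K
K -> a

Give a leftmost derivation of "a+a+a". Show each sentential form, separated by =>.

E => U   [E -> U]
U => U+K   [U -> U + K]
U+K => U+K+K   [U -> U + K]
U+K+K => K+K+K   [U -> K]
K+K+K => a+K+K   [K -> a]
a+K+K => a+a+K   [K -> a]
a+a+K => a+a+a   [K -> a]

E=>U=>U+K=>U+K+K=>K+K+K=>a+K+K=>a+a+K=>a+a+a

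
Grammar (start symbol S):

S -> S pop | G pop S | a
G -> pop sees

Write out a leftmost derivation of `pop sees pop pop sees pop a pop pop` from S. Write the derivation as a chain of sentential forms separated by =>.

S => G pop S => pop sees pop S => pop sees pop S pop => pop sees pop S pop pop => pop sees pop G pop S pop pop => pop sees pop pop sees pop S pop pop => pop sees pop pop sees pop a pop pop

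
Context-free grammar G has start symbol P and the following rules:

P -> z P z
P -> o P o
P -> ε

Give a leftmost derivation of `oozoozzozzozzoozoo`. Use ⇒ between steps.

P⇒oPo⇒ooPoo⇒oozPzoo⇒oozoPozoo⇒oozooPoozoo⇒oozoozPzoozoo⇒oozoozzPzzoozoo⇒oozoozzoPozzoozoo⇒oozoozzozPzozzoozoo⇒oozoozzozzozzoozoo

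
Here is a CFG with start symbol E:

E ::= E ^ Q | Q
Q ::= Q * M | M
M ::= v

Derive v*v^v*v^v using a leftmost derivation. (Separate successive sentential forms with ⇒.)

E ⇒ E^Q ⇒ E^Q^Q ⇒ Q^Q^Q ⇒ Q*M^Q^Q ⇒ M*M^Q^Q ⇒ v*M^Q^Q ⇒ v*v^Q^Q ⇒ v*v^Q*M^Q ⇒ v*v^M*M^Q ⇒ v*v^v*M^Q ⇒ v*v^v*v^Q ⇒ v*v^v*v^M ⇒ v*v^v*v^v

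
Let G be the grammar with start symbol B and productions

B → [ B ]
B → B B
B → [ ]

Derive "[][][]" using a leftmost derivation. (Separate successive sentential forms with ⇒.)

B⇒BB⇒BBB⇒[]BB⇒[][]B⇒[][][]

B ⇒ BB   [B → B B]
BB ⇒ BBB   [B → B B]
BBB ⇒ []BB   [B → [ ]]
[]BB ⇒ [][]B   [B → [ ]]
[][]B ⇒ [][][]   [B → [ ]]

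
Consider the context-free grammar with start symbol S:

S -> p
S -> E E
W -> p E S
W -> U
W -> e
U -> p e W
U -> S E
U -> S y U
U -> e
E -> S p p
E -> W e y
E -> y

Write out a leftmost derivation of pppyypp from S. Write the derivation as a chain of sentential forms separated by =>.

S => EE   [S -> E E]
EE => SppE   [E -> S p p]
SppE => pppE   [S -> p]
pppE => pppSpp   [E -> S p p]
pppSpp => pppEEpp   [S -> E E]
pppEEpp => pppyEpp   [E -> y]
pppyEpp => pppyypp   [E -> y]

S => EE => SppE => pppE => pppSpp => pppEEpp => pppyEpp => pppyypp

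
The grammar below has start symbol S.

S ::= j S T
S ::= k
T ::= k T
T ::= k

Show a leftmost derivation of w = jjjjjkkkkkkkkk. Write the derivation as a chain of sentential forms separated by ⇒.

S ⇒ jST ⇒ jjSTT ⇒ jjjSTTT ⇒ jjjjSTTTT ⇒ jjjjjSTTTTT ⇒ jjjjjkTTTTT ⇒ jjjjjkkTTTT ⇒ jjjjjkkkTTTT ⇒ jjjjjkkkkTTTT ⇒ jjjjjkkkkkTTTT ⇒ jjjjjkkkkkkTTT ⇒ jjjjjkkkkkkkTT ⇒ jjjjjkkkkkkkkT ⇒ jjjjjkkkkkkkkk

S ⇒ jST   [S ::= j S T]
jST ⇒ jjSTT   [S ::= j S T]
jjSTT ⇒ jjjSTTT   [S ::= j S T]
jjjSTTT ⇒ jjjjSTTTT   [S ::= j S T]
jjjjSTTTT ⇒ jjjjjSTTTTT   [S ::= j S T]
jjjjjSTTTTT ⇒ jjjjjkTTTTT   [S ::= k]
jjjjjkTTTTT ⇒ jjjjjkkTTTT   [T ::= k]
jjjjjkkTTTT ⇒ jjjjjkkkTTTT   [T ::= k T]
jjjjjkkkTTTT ⇒ jjjjjkkkkTTTT   [T ::= k T]
jjjjjkkkkTTTT ⇒ jjjjjkkkkkTTTT   [T ::= k T]
jjjjjkkkkkTTTT ⇒ jjjjjkkkkkkTTT   [T ::= k]
jjjjjkkkkkkTTT ⇒ jjjjjkkkkkkkTT   [T ::= k]
jjjjjkkkkkkkTT ⇒ jjjjjkkkkkkkkT   [T ::= k]
jjjjjkkkkkkkkT ⇒ jjjjjkkkkkkkkk   [T ::= k]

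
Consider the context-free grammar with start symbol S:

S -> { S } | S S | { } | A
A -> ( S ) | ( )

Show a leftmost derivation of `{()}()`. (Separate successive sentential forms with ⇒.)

S ⇒ SS   [S -> S S]
SS ⇒ {S}S   [S -> { S }]
{S}S ⇒ {A}S   [S -> A]
{A}S ⇒ {()}S   [A -> ( )]
{()}S ⇒ {()}A   [S -> A]
{()}A ⇒ {()}()   [A -> ( )]

S⇒SS⇒{S}S⇒{A}S⇒{()}S⇒{()}A⇒{()}()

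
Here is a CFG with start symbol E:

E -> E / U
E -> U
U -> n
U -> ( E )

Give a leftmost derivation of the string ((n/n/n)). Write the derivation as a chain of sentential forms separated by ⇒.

E ⇒ U ⇒ (E) ⇒ (U) ⇒ ((E)) ⇒ ((E/U)) ⇒ ((E/U/U)) ⇒ ((U/U/U)) ⇒ ((n/U/U)) ⇒ ((n/n/U)) ⇒ ((n/n/n))

E ⇒ U   [E -> U]
U ⇒ (E)   [U -> ( E )]
(E) ⇒ (U)   [E -> U]
(U) ⇒ ((E))   [U -> ( E )]
((E)) ⇒ ((E/U))   [E -> E / U]
((E/U)) ⇒ ((E/U/U))   [E -> E / U]
((E/U/U)) ⇒ ((U/U/U))   [E -> U]
((U/U/U)) ⇒ ((n/U/U))   [U -> n]
((n/U/U)) ⇒ ((n/n/U))   [U -> n]
((n/n/U)) ⇒ ((n/n/n))   [U -> n]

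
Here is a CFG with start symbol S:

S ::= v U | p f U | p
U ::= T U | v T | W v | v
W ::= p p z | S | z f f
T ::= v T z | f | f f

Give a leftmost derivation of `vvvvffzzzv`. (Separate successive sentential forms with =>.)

S => vU   [S ::= v U]
vU => vTU   [U ::= T U]
vTU => vvTzU   [T ::= v T z]
vvTzU => vvvTzzU   [T ::= v T z]
vvvTzzU => vvvvTzzzU   [T ::= v T z]
vvvvTzzzU => vvvvffzzzU   [T ::= f f]
vvvvffzzzU => vvvvffzzzv   [U ::= v]

S => vU => vTU => vvTzU => vvvTzzU => vvvvTzzzU => vvvvffzzzU => vvvvffzzzv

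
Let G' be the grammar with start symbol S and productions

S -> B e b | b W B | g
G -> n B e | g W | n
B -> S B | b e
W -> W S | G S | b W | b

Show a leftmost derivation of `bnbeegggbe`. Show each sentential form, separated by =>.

S => bWB => bWSB => bWSSB => bGSSSB => bnBeSSSB => bnbeeSSSB => bnbeegSSB => bnbeeggSB => bnbeegggB => bnbeegggbe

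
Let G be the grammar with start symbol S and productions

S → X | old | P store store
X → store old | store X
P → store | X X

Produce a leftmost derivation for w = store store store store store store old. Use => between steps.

S => X => store X => store store X => store store store X => store store store store X => store store store store store X => store store store store store store old

S => X   [S → X]
X => store X   [X → store X]
store X => store store X   [X → store X]
store store X => store store store X   [X → store X]
store store store X => store store store store X   [X → store X]
store store store store X => store store store store store X   [X → store X]
store store store store store X => store store store store store store old   [X → store old]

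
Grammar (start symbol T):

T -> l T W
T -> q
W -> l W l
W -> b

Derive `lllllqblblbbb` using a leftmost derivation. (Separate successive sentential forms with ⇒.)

T ⇒ lTW   [T -> l T W]
lTW ⇒ llTWW   [T -> l T W]
llTWW ⇒ lllTWWW   [T -> l T W]
lllTWWW ⇒ llllTWWWW   [T -> l T W]
llllTWWWW ⇒ lllllTWWWWW   [T -> l T W]
lllllTWWWWW ⇒ lllllqWWWWW   [T -> q]
lllllqWWWWW ⇒ lllllqbWWWW   [W -> b]
lllllqbWWWW ⇒ lllllqblWlWWW   [W -> l W l]
lllllqblWlWWW ⇒ lllllqblblWWW   [W -> b]
lllllqblblWWW ⇒ lllllqblblbWW   [W -> b]
lllllqblblbWW ⇒ lllllqblblbbW   [W -> b]
lllllqblblbbW ⇒ lllllqblblbbb   [W -> b]

T ⇒ lTW ⇒ llTWW ⇒ lllTWWW ⇒ llllTWWWW ⇒ lllllTWWWWW ⇒ lllllqWWWWW ⇒ lllllqbWWWW ⇒ lllllqblWlWWW ⇒ lllllqblblWWW ⇒ lllllqblblbWW ⇒ lllllqblblbbW ⇒ lllllqblblbbb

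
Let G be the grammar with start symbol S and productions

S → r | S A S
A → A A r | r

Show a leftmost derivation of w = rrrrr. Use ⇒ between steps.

S ⇒ SAS   [S → S A S]
SAS ⇒ rAS   [S → r]
rAS ⇒ rAArS   [A → A A r]
rAArS ⇒ rrArS   [A → r]
rrArS ⇒ rrrrS   [A → r]
rrrrS ⇒ rrrrr   [S → r]

S⇒SAS⇒rAS⇒rAArS⇒rrArS⇒rrrrS⇒rrrrr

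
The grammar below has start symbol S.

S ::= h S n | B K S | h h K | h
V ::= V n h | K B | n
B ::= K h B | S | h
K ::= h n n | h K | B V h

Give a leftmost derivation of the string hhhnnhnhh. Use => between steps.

S => hhK => hhBVh => hhhVh => hhhVnhh => hhhVnhnhh => hhhnnhnhh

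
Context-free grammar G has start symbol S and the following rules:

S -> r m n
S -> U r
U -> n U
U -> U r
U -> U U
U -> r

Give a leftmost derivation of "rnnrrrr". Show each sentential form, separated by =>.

S => Ur => UUr => rUr => rnUr => rnUUr => rnnUUr => rnnUUUr => rnnrUUr => rnnrrUr => rnnrrrr

S => Ur   [S -> U r]
Ur => UUr   [U -> U U]
UUr => rUr   [U -> r]
rUr => rnUr   [U -> n U]
rnUr => rnUUr   [U -> U U]
rnUUr => rnnUUr   [U -> n U]
rnnUUr => rnnUUUr   [U -> U U]
rnnUUUr => rnnrUUr   [U -> r]
rnnrUUr => rnnrrUr   [U -> r]
rnnrrUr => rnnrrrr   [U -> r]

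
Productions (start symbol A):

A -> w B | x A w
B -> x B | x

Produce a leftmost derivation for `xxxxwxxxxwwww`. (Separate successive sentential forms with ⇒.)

A⇒xAw⇒xxAww⇒xxxAwww⇒xxxxAwwww⇒xxxxwBwwww⇒xxxxwxBwwww⇒xxxxwxxBwwww⇒xxxxwxxxBwwww⇒xxxxwxxxxwwww

A ⇒ xAw   [A -> x A w]
xAw ⇒ xxAww   [A -> x A w]
xxAww ⇒ xxxAwww   [A -> x A w]
xxxAwww ⇒ xxxxAwwww   [A -> x A w]
xxxxAwwww ⇒ xxxxwBwwww   [A -> w B]
xxxxwBwwww ⇒ xxxxwxBwwww   [B -> x B]
xxxxwxBwwww ⇒ xxxxwxxBwwww   [B -> x B]
xxxxwxxBwwww ⇒ xxxxwxxxBwwww   [B -> x B]
xxxxwxxxBwwww ⇒ xxxxwxxxxwwww   [B -> x]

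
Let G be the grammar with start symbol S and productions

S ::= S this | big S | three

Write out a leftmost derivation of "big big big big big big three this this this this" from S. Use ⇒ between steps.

S ⇒ big S ⇒ big S this ⇒ big big S this ⇒ big big big S this ⇒ big big big big S this ⇒ big big big big big S this ⇒ big big big big big S this this ⇒ big big big big big S this this this ⇒ big big big big big S this this this this ⇒ big big big big big big S this this this this ⇒ big big big big big big three this this this this

S ⇒ big S   [S ::= big S]
big S ⇒ big S this   [S ::= S this]
big S this ⇒ big big S this   [S ::= big S]
big big S this ⇒ big big big S this   [S ::= big S]
big big big S this ⇒ big big big big S this   [S ::= big S]
big big big big S this ⇒ big big big big big S this   [S ::= big S]
big big big big big S this ⇒ big big big big big S this this   [S ::= S this]
big big big big big S this this ⇒ big big big big big S this this this   [S ::= S this]
big big big big big S this this this ⇒ big big big big big S this this this this   [S ::= S this]
big big big big big S this this this this ⇒ big big big big big big S this this this this   [S ::= big S]
big big big big big big S this this this this ⇒ big big big big big big three this this this this   [S ::= three]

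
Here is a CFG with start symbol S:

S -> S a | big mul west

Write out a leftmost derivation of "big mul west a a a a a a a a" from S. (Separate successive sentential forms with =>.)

S => S a => S a a => S a a a => S a a a a => S a a a a a => S a a a a a a => S a a a a a a a => S a a a a a a a a => big mul west a a a a a a a a

S => S a   [S -> S a]
S a => S a a   [S -> S a]
S a a => S a a a   [S -> S a]
S a a a => S a a a a   [S -> S a]
S a a a a => S a a a a a   [S -> S a]
S a a a a a => S a a a a a a   [S -> S a]
S a a a a a a => S a a a a a a a   [S -> S a]
S a a a a a a a => S a a a a a a a a   [S -> S a]
S a a a a a a a a => big mul west a a a a a a a a   [S -> big mul west]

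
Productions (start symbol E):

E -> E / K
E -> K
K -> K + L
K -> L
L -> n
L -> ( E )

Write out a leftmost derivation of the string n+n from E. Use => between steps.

E => K => K+L => L+L => n+L => n+n

E => K   [E -> K]
K => K+L   [K -> K + L]
K+L => L+L   [K -> L]
L+L => n+L   [L -> n]
n+L => n+n   [L -> n]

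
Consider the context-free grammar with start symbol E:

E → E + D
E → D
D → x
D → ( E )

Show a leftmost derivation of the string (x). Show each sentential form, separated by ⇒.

E ⇒ D ⇒ (E) ⇒ (D) ⇒ (x)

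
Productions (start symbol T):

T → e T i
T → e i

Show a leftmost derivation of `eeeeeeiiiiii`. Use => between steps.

T => eTi => eeTii => eeeTiii => eeeeTiiii => eeeeeTiiiii => eeeeeeiiiiii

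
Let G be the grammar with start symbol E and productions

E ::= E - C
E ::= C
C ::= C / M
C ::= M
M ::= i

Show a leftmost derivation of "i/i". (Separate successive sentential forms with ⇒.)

E⇒C⇒C/M⇒M/M⇒i/M⇒i/i

E ⇒ C   [E ::= C]
C ⇒ C/M   [C ::= C / M]
C/M ⇒ M/M   [C ::= M]
M/M ⇒ i/M   [M ::= i]
i/M ⇒ i/i   [M ::= i]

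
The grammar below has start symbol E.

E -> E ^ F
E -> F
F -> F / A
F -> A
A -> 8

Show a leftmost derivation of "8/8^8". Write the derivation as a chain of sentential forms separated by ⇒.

E ⇒ E^F   [E -> E ^ F]
E^F ⇒ F^F   [E -> F]
F^F ⇒ F/A^F   [F -> F / A]
F/A^F ⇒ A/A^F   [F -> A]
A/A^F ⇒ 8/A^F   [A -> 8]
8/A^F ⇒ 8/8^F   [A -> 8]
8/8^F ⇒ 8/8^A   [F -> A]
8/8^A ⇒ 8/8^8   [A -> 8]

E⇒E^F⇒F^F⇒F/A^F⇒A/A^F⇒8/A^F⇒8/8^F⇒8/8^A⇒8/8^8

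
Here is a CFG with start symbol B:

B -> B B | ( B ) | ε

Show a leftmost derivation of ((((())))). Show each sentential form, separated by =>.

B=>BB=>(B)B=>((B))B=>((BB))B=>(((B)B))B=>((((B))B))B=>(((((B)))B))B=>((((()))B))B=>((((()))))B=>((((()))))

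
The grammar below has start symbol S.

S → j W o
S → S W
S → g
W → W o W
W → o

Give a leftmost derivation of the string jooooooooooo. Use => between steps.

S => SW => jWoW => jWoWoW => jWoWoWoW => jWoWoWoWoW => jWoWoWoWoWoW => jooWoWoWoWoW => jooooWoWoWoW => jooooooWoWoW => jooooooooWoW => jooooooooooW => jooooooooooo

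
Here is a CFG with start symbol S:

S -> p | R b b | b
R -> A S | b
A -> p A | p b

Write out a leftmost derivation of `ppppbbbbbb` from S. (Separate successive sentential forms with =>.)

S=>Rbb=>ASbb=>pASbb=>ppASbb=>pppASbb=>ppppbSbb=>ppppbRbbbb=>ppppbbbbbb

S => Rbb   [S -> R b b]
Rbb => ASbb   [R -> A S]
ASbb => pASbb   [A -> p A]
pASbb => ppASbb   [A -> p A]
ppASbb => pppASbb   [A -> p A]
pppASbb => ppppbSbb   [A -> p b]
ppppbSbb => ppppbRbbbb   [S -> R b b]
ppppbRbbbb => ppppbbbbbb   [R -> b]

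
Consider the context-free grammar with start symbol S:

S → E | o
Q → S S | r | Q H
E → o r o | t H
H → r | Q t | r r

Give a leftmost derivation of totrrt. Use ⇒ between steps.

S ⇒ E ⇒ tH ⇒ tQt ⇒ tSSt ⇒ toSt ⇒ toEt ⇒ totHt ⇒ totrrt

S ⇒ E   [S → E]
E ⇒ tH   [E → t H]
tH ⇒ tQt   [H → Q t]
tQt ⇒ tSSt   [Q → S S]
tSSt ⇒ toSt   [S → o]
toSt ⇒ toEt   [S → E]
toEt ⇒ totHt   [E → t H]
totHt ⇒ totrrt   [H → r r]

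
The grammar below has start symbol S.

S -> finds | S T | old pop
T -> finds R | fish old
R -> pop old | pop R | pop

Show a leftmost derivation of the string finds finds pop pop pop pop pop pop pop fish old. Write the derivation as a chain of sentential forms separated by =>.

S => S T => S T T => finds T T => finds finds R T => finds finds pop R T => finds finds pop pop R T => finds finds pop pop pop R T => finds finds pop pop pop pop R T => finds finds pop pop pop pop pop R T => finds finds pop pop pop pop pop pop R T => finds finds pop pop pop pop pop pop pop T => finds finds pop pop pop pop pop pop pop fish old

S => S T   [S -> S T]
S T => S T T   [S -> S T]
S T T => finds T T   [S -> finds]
finds T T => finds finds R T   [T -> finds R]
finds finds R T => finds finds pop R T   [R -> pop R]
finds finds pop R T => finds finds pop pop R T   [R -> pop R]
finds finds pop pop R T => finds finds pop pop pop R T   [R -> pop R]
finds finds pop pop pop R T => finds finds pop pop pop pop R T   [R -> pop R]
finds finds pop pop pop pop R T => finds finds pop pop pop pop pop R T   [R -> pop R]
finds finds pop pop pop pop pop R T => finds finds pop pop pop pop pop pop R T   [R -> pop R]
finds finds pop pop pop pop pop pop R T => finds finds pop pop pop pop pop pop pop T   [R -> pop]
finds finds pop pop pop pop pop pop pop T => finds finds pop pop pop pop pop pop pop fish old   [T -> fish old]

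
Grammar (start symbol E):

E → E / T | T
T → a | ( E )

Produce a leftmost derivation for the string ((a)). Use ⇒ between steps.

E ⇒ T   [E → T]
T ⇒ (E)   [T → ( E )]
(E) ⇒ (T)   [E → T]
(T) ⇒ ((E))   [T → ( E )]
((E)) ⇒ ((T))   [E → T]
((T)) ⇒ ((a))   [T → a]

E ⇒ T ⇒ (E) ⇒ (T) ⇒ ((E)) ⇒ ((T)) ⇒ ((a))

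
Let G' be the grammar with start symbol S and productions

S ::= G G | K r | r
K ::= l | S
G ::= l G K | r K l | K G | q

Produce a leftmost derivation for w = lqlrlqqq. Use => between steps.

S => GG   [S ::= G G]
GG => lGKG   [G ::= l G K]
lGKG => lqKG   [G ::= q]
lqKG => lqSG   [K ::= S]
lqSG => lqKrG   [S ::= K r]
lqKrG => lqlrG   [K ::= l]
lqlrG => lqlrlGK   [G ::= l G K]
lqlrlGK => lqlrlqK   [G ::= q]
lqlrlqK => lqlrlqS   [K ::= S]
lqlrlqS => lqlrlqGG   [S ::= G G]
lqlrlqGG => lqlrlqqG   [G ::= q]
lqlrlqqG => lqlrlqqq   [G ::= q]

S => GG => lGKG => lqKG => lqSG => lqKrG => lqlrG => lqlrlGK => lqlrlqK => lqlrlqS => lqlrlqGG => lqlrlqqG => lqlrlqqq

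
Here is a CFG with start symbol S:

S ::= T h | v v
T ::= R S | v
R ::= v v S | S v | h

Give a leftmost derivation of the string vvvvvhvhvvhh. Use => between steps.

S => Th => RSh => SvSh => ThvSh => RShvSh => SvShvSh => vvvShvSh => vvvvvhvSh => vvvvvhvThh => vvvvvhvRShh => vvvvvhvhShh => vvvvvhvhvvhh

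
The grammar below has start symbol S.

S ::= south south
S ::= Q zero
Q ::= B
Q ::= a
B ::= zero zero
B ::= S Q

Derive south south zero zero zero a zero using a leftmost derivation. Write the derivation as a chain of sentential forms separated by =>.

S => Q zero => B zero => S Q zero => Q zero Q zero => B zero Q zero => S Q zero Q zero => south south Q zero Q zero => south south B zero Q zero => south south zero zero zero Q zero => south south zero zero zero a zero

S => Q zero   [S ::= Q zero]
Q zero => B zero   [Q ::= B]
B zero => S Q zero   [B ::= S Q]
S Q zero => Q zero Q zero   [S ::= Q zero]
Q zero Q zero => B zero Q zero   [Q ::= B]
B zero Q zero => S Q zero Q zero   [B ::= S Q]
S Q zero Q zero => south south Q zero Q zero   [S ::= south south]
south south Q zero Q zero => south south B zero Q zero   [Q ::= B]
south south B zero Q zero => south south zero zero zero Q zero   [B ::= zero zero]
south south zero zero zero Q zero => south south zero zero zero a zero   [Q ::= a]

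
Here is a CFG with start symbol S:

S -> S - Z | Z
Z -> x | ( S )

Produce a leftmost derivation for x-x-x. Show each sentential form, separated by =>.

S => S-Z   [S -> S - Z]
S-Z => S-Z-Z   [S -> S - Z]
S-Z-Z => Z-Z-Z   [S -> Z]
Z-Z-Z => x-Z-Z   [Z -> x]
x-Z-Z => x-x-Z   [Z -> x]
x-x-Z => x-x-x   [Z -> x]

S => S-Z => S-Z-Z => Z-Z-Z => x-Z-Z => x-x-Z => x-x-x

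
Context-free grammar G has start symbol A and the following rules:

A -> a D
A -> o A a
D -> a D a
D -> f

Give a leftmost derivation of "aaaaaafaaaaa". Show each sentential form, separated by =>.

A => aD => aaDa => aaaDaa => aaaaDaaa => aaaaaDaaaa => aaaaaaDaaaaa => aaaaaafaaaaa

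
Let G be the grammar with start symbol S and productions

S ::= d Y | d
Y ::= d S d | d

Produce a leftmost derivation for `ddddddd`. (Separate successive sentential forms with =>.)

S => dY   [S ::= d Y]
dY => ddSd   [Y ::= d S d]
ddSd => dddYd   [S ::= d Y]
dddYd => ddddSdd   [Y ::= d S d]
ddddSdd => ddddddd   [S ::= d]

S => dY => ddSd => dddYd => ddddSdd => ddddddd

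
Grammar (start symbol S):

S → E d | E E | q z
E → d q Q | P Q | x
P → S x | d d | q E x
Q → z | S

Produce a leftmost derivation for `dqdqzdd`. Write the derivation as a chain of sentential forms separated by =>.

S=>Ed=>dqQd=>dqSd=>dqEdd=>dqdqQdd=>dqdqzdd

S => Ed   [S → E d]
Ed => dqQd   [E → d q Q]
dqQd => dqSd   [Q → S]
dqSd => dqEdd   [S → E d]
dqEdd => dqdqQdd   [E → d q Q]
dqdqQdd => dqdqzdd   [Q → z]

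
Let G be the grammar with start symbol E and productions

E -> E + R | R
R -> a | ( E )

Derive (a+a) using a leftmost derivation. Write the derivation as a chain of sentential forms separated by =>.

E => R => (E) => (E+R) => (R+R) => (a+R) => (a+a)

E => R   [E -> R]
R => (E)   [R -> ( E )]
(E) => (E+R)   [E -> E + R]
(E+R) => (R+R)   [E -> R]
(R+R) => (a+R)   [R -> a]
(a+R) => (a+a)   [R -> a]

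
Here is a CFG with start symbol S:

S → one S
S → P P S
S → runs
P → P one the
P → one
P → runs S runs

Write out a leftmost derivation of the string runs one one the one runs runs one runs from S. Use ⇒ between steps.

S ⇒ P P S ⇒ runs S runs P S ⇒ runs P P S runs P S ⇒ runs P one the P S runs P S ⇒ runs one one the P S runs P S ⇒ runs one one the one S runs P S ⇒ runs one one the one runs runs P S ⇒ runs one one the one runs runs one S ⇒ runs one one the one runs runs one runs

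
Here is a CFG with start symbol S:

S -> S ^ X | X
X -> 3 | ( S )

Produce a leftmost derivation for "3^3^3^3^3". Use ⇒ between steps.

S ⇒ S^X ⇒ S^X^X ⇒ S^X^X^X ⇒ S^X^X^X^X ⇒ X^X^X^X^X ⇒ 3^X^X^X^X ⇒ 3^3^X^X^X ⇒ 3^3^3^X^X ⇒ 3^3^3^3^X ⇒ 3^3^3^3^3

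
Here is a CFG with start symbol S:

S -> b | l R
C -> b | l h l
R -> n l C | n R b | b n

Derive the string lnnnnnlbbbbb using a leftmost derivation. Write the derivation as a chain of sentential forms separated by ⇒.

S ⇒ lR   [S -> l R]
lR ⇒ lnRb   [R -> n R b]
lnRb ⇒ lnnRbb   [R -> n R b]
lnnRbb ⇒ lnnnRbbb   [R -> n R b]
lnnnRbbb ⇒ lnnnnRbbbb   [R -> n R b]
lnnnnRbbbb ⇒ lnnnnnlCbbbb   [R -> n l C]
lnnnnnlCbbbb ⇒ lnnnnnlbbbbb   [C -> b]

S ⇒ lR ⇒ lnRb ⇒ lnnRbb ⇒ lnnnRbbb ⇒ lnnnnRbbbb ⇒ lnnnnnlCbbbb ⇒ lnnnnnlbbbbb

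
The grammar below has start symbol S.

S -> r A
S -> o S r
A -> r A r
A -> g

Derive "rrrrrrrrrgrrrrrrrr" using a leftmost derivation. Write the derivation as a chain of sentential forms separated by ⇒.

S ⇒ rA ⇒ rrAr ⇒ rrrArr ⇒ rrrrArrr ⇒ rrrrrArrrr ⇒ rrrrrrArrrrr ⇒ rrrrrrrArrrrrr ⇒ rrrrrrrrArrrrrrr ⇒ rrrrrrrrrArrrrrrrr ⇒ rrrrrrrrrgrrrrrrrr

S ⇒ rA   [S -> r A]
rA ⇒ rrAr   [A -> r A r]
rrAr ⇒ rrrArr   [A -> r A r]
rrrArr ⇒ rrrrArrr   [A -> r A r]
rrrrArrr ⇒ rrrrrArrrr   [A -> r A r]
rrrrrArrrr ⇒ rrrrrrArrrrr   [A -> r A r]
rrrrrrArrrrr ⇒ rrrrrrrArrrrrr   [A -> r A r]
rrrrrrrArrrrrr ⇒ rrrrrrrrArrrrrrr   [A -> r A r]
rrrrrrrrArrrrrrr ⇒ rrrrrrrrrArrrrrrrr   [A -> r A r]
rrrrrrrrrArrrrrrrr ⇒ rrrrrrrrrgrrrrrrrr   [A -> g]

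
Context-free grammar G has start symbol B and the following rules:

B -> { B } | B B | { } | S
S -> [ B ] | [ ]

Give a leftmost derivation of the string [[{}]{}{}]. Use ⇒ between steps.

B ⇒ S   [B -> S]
S ⇒ [B]   [S -> [ B ]]
[B] ⇒ [BB]   [B -> B B]
[BB] ⇒ [BBB]   [B -> B B]
[BBB] ⇒ [SBB]   [B -> S]
[SBB] ⇒ [[B]BB]   [S -> [ B ]]
[[B]BB] ⇒ [[{}]BB]   [B -> { }]
[[{}]BB] ⇒ [[{}]{}B]   [B -> { }]
[[{}]{}B] ⇒ [[{}]{}{}]   [B -> { }]

B⇒S⇒[B]⇒[BB]⇒[BBB]⇒[SBB]⇒[[B]BB]⇒[[{}]BB]⇒[[{}]{}B]⇒[[{}]{}{}]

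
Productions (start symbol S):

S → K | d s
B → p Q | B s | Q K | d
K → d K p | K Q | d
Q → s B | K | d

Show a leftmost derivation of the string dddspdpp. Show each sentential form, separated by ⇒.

S ⇒ K   [S → K]
K ⇒ dKp   [K → d K p]
dKp ⇒ ddKpp   [K → d K p]
ddKpp ⇒ ddKQpp   [K → K Q]
ddKQpp ⇒ dddQpp   [K → d]
dddQpp ⇒ dddsBpp   [Q → s B]
dddsBpp ⇒ dddspQpp   [B → p Q]
dddspQpp ⇒ dddspdpp   [Q → d]

S⇒K⇒dKp⇒ddKpp⇒ddKQpp⇒dddQpp⇒dddsBpp⇒dddspQpp⇒dddspdpp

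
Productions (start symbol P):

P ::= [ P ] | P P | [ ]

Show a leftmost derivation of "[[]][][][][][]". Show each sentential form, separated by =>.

P => PP   [P ::= P P]
PP => PPP   [P ::= P P]
PPP => [P]PP   [P ::= [ P ]]
[P]PP => [[]]PP   [P ::= [ ]]
[[]]PP => [[]]PPP   [P ::= P P]
[[]]PPP => [[]]PPPP   [P ::= P P]
[[]]PPPP => [[]]PPPPP   [P ::= P P]
[[]]PPPPP => [[]][]PPPP   [P ::= [ ]]
[[]][]PPPP => [[]][][]PPP   [P ::= [ ]]
[[]][][]PPP => [[]][][][]PP   [P ::= [ ]]
[[]][][][]PP => [[]][][][][]P   [P ::= [ ]]
[[]][][][][]P => [[]][][][][][]   [P ::= [ ]]

P=>PP=>PPP=>[P]PP=>[[]]PP=>[[]]PPP=>[[]]PPPP=>[[]]PPPPP=>[[]][]PPPP=>[[]][][]PPP=>[[]][][][]PP=>[[]][][][][]P=>[[]][][][][][]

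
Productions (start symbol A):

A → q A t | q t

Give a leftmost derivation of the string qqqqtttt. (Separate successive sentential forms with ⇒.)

A⇒qAt⇒qqAtt⇒qqqAttt⇒qqqqtttt

A ⇒ qAt   [A → q A t]
qAt ⇒ qqAtt   [A → q A t]
qqAtt ⇒ qqqAttt   [A → q A t]
qqqAttt ⇒ qqqqtttt   [A → q t]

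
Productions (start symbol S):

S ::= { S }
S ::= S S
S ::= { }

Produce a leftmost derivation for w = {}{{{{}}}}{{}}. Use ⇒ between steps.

S ⇒ SS   [S ::= S S]
SS ⇒ {}S   [S ::= { }]
{}S ⇒ {}SS   [S ::= S S]
{}SS ⇒ {}{S}S   [S ::= { S }]
{}{S}S ⇒ {}{{S}}S   [S ::= { S }]
{}{{S}}S ⇒ {}{{{S}}}S   [S ::= { S }]
{}{{{S}}}S ⇒ {}{{{{}}}}S   [S ::= { }]
{}{{{{}}}}S ⇒ {}{{{{}}}}{S}   [S ::= { S }]
{}{{{{}}}}{S} ⇒ {}{{{{}}}}{{}}   [S ::= { }]

S⇒SS⇒{}S⇒{}SS⇒{}{S}S⇒{}{{S}}S⇒{}{{{S}}}S⇒{}{{{{}}}}S⇒{}{{{{}}}}{S}⇒{}{{{{}}}}{{}}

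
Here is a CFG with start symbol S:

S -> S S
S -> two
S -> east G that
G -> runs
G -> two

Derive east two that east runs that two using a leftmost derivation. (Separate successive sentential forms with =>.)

S => S S   [S -> S S]
S S => east G that S   [S -> east G that]
east G that S => east two that S   [G -> two]
east two that S => east two that S S   [S -> S S]
east two that S S => east two that east G that S   [S -> east G that]
east two that east G that S => east two that east runs that S   [G -> runs]
east two that east runs that S => east two that east runs that two   [S -> two]

S => S S => east G that S => east two that S => east two that S S => east two that east G that S => east two that east runs that S => east two that east runs that two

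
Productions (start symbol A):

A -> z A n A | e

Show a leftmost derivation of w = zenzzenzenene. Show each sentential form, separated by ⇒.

A ⇒ zAnA ⇒ zenA ⇒ zenzAnA ⇒ zenzzAnAnA ⇒ zenzzenAnA ⇒ zenzzenzAnAnA ⇒ zenzzenzenAnA ⇒ zenzzenzenenA ⇒ zenzzenzenene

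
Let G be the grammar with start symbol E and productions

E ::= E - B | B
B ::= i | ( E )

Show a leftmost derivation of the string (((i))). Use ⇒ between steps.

E ⇒ B ⇒ (E) ⇒ (B) ⇒ ((E)) ⇒ ((B)) ⇒ (((E))) ⇒ (((B))) ⇒ (((i)))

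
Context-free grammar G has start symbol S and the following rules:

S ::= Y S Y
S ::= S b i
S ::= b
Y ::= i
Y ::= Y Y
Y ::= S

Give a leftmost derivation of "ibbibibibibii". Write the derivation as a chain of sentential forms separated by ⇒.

S⇒YSY⇒iSY⇒iSbiY⇒iSbibiY⇒iSbibibiY⇒iSbibibibiY⇒iSbibibibibiY⇒ibbibibibibiY⇒ibbibibibibii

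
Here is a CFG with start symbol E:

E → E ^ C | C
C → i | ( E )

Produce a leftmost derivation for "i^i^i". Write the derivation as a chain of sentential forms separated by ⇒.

E ⇒ E^C   [E → E ^ C]
E^C ⇒ E^C^C   [E → E ^ C]
E^C^C ⇒ C^C^C   [E → C]
C^C^C ⇒ i^C^C   [C → i]
i^C^C ⇒ i^i^C   [C → i]
i^i^C ⇒ i^i^i   [C → i]

E⇒E^C⇒E^C^C⇒C^C^C⇒i^C^C⇒i^i^C⇒i^i^i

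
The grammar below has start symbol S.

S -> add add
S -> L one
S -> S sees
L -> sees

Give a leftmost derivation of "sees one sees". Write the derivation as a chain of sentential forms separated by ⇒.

S ⇒ S sees ⇒ L one sees ⇒ sees one sees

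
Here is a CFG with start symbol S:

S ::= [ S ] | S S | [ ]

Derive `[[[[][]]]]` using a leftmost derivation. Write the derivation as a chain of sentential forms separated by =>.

S => [S]   [S ::= [ S ]]
[S] => [[S]]   [S ::= [ S ]]
[[S]] => [[[S]]]   [S ::= [ S ]]
[[[S]]] => [[[SS]]]   [S ::= S S]
[[[SS]]] => [[[[]S]]]   [S ::= [ ]]
[[[[]S]]] => [[[[][]]]]   [S ::= [ ]]

S => [S] => [[S]] => [[[S]]] => [[[SS]]] => [[[[]S]]] => [[[[][]]]]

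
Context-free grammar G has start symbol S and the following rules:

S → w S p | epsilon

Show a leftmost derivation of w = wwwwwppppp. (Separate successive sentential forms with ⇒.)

S ⇒ wSp   [S → w S p]
wSp ⇒ wwSpp   [S → w S p]
wwSpp ⇒ wwwSppp   [S → w S p]
wwwSppp ⇒ wwwwSpppp   [S → w S p]
wwwwSpppp ⇒ wwwwwSppppp   [S → w S p]
wwwwwSppppp ⇒ wwwwwppppp   [S → epsilon]

S ⇒ wSp ⇒ wwSpp ⇒ wwwSppp ⇒ wwwwSpppp ⇒ wwwwwSppppp ⇒ wwwwwppppp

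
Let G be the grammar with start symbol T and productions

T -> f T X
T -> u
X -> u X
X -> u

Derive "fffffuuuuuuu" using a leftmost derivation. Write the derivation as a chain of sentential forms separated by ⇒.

T ⇒ fTX   [T -> f T X]
fTX ⇒ ffTXX   [T -> f T X]
ffTXX ⇒ fffTXXX   [T -> f T X]
fffTXXX ⇒ ffffTXXXX   [T -> f T X]
ffffTXXXX ⇒ fffffTXXXXX   [T -> f T X]
fffffTXXXXX ⇒ fffffuXXXXX   [T -> u]
fffffuXXXXX ⇒ fffffuuXXXX   [X -> u]
fffffuuXXXX ⇒ fffffuuuXXX   [X -> u]
fffffuuuXXX ⇒ fffffuuuuXX   [X -> u]
fffffuuuuXX ⇒ fffffuuuuuXX   [X -> u X]
fffffuuuuuXX ⇒ fffffuuuuuuX   [X -> u]
fffffuuuuuuX ⇒ fffffuuuuuuu   [X -> u]

T ⇒ fTX ⇒ ffTXX ⇒ fffTXXX ⇒ ffffTXXXX ⇒ fffffTXXXXX ⇒ fffffuXXXXX ⇒ fffffuuXXXX ⇒ fffffuuuXXX ⇒ fffffuuuuXX ⇒ fffffuuuuuXX ⇒ fffffuuuuuuX ⇒ fffffuuuuuuu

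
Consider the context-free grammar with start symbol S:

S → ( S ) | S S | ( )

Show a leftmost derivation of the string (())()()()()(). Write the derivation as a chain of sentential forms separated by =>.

S => SS => SSS => SSSS => SSSSS => SSSSSS => (S)SSSSS => (())SSSSS => (())()SSSS => (())()()SSS => (())()()()SS => (())()()()()S => (())()()()()()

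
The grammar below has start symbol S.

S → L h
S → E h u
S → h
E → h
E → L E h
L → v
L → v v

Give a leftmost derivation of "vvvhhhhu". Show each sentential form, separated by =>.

S => Ehu => LEhhu => vEhhu => vLEhhhu => vvvEhhhu => vvvhhhhu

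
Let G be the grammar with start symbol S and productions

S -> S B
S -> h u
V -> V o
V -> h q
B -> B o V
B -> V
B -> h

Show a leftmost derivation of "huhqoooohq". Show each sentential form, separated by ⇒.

S ⇒ SB ⇒ huB ⇒ huBoV ⇒ huVoV ⇒ huVooV ⇒ huVoooV ⇒ huVooooV ⇒ huhqooooV ⇒ huhqoooohq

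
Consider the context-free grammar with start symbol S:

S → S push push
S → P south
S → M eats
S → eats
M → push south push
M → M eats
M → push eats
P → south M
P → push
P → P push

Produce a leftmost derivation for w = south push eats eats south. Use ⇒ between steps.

S ⇒ P south ⇒ south M south ⇒ south M eats south ⇒ south push eats eats south

S ⇒ P south   [S → P south]
P south ⇒ south M south   [P → south M]
south M south ⇒ south M eats south   [M → M eats]
south M eats south ⇒ south push eats eats south   [M → push eats]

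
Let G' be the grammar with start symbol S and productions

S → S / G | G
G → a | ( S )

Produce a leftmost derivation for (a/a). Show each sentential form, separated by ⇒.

S ⇒ G ⇒ (S) ⇒ (S/G) ⇒ (G/G) ⇒ (a/G) ⇒ (a/a)

S ⇒ G   [S → G]
G ⇒ (S)   [G → ( S )]
(S) ⇒ (S/G)   [S → S / G]
(S/G) ⇒ (G/G)   [S → G]
(G/G) ⇒ (a/G)   [G → a]
(a/G) ⇒ (a/a)   [G → a]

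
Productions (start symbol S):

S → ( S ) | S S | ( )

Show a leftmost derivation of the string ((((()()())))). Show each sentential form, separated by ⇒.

S⇒(S)⇒((S))⇒(((S)))⇒((((S))))⇒((((SS))))⇒((((()S))))⇒((((()SS))))⇒((((()()S))))⇒((((()()()))))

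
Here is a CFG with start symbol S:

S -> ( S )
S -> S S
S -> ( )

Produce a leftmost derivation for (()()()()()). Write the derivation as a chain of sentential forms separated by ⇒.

S⇒(S)⇒(SS)⇒(()S)⇒(()SS)⇒(()()S)⇒(()()SS)⇒(()()()S)⇒(()()()SS)⇒(()()()()S)⇒(()()()()())

S ⇒ (S)   [S -> ( S )]
(S) ⇒ (SS)   [S -> S S]
(SS) ⇒ (()S)   [S -> ( )]
(()S) ⇒ (()SS)   [S -> S S]
(()SS) ⇒ (()()S)   [S -> ( )]
(()()S) ⇒ (()()SS)   [S -> S S]
(()()SS) ⇒ (()()()S)   [S -> ( )]
(()()()S) ⇒ (()()()SS)   [S -> S S]
(()()()SS) ⇒ (()()()()S)   [S -> ( )]
(()()()()S) ⇒ (()()()()())   [S -> ( )]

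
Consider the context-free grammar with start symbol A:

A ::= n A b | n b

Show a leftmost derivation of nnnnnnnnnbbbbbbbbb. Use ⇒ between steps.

A ⇒ nAb   [A ::= n A b]
nAb ⇒ nnAbb   [A ::= n A b]
nnAbb ⇒ nnnAbbb   [A ::= n A b]
nnnAbbb ⇒ nnnnAbbbb   [A ::= n A b]
nnnnAbbbb ⇒ nnnnnAbbbbb   [A ::= n A b]
nnnnnAbbbbb ⇒ nnnnnnAbbbbbb   [A ::= n A b]
nnnnnnAbbbbbb ⇒ nnnnnnnAbbbbbbb   [A ::= n A b]
nnnnnnnAbbbbbbb ⇒ nnnnnnnnAbbbbbbbb   [A ::= n A b]
nnnnnnnnAbbbbbbbb ⇒ nnnnnnnnnbbbbbbbbb   [A ::= n b]

A ⇒ nAb ⇒ nnAbb ⇒ nnnAbbb ⇒ nnnnAbbbb ⇒ nnnnnAbbbbb ⇒ nnnnnnAbbbbbb ⇒ nnnnnnnAbbbbbbb ⇒ nnnnnnnnAbbbbbbbb ⇒ nnnnnnnnnbbbbbbbbb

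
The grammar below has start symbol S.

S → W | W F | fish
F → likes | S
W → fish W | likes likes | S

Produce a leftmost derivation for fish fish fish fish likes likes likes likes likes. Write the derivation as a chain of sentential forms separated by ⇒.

S ⇒ W ⇒ fish W ⇒ fish fish W ⇒ fish fish fish W ⇒ fish fish fish fish W ⇒ fish fish fish fish S ⇒ fish fish fish fish W F ⇒ fish fish fish fish likes likes F ⇒ fish fish fish fish likes likes S ⇒ fish fish fish fish likes likes W F ⇒ fish fish fish fish likes likes likes likes F ⇒ fish fish fish fish likes likes likes likes likes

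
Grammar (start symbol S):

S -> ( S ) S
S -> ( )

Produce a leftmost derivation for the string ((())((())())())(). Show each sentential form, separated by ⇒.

S ⇒ (S)S ⇒ ((S)S)S ⇒ ((())S)S ⇒ ((())(S)S)S ⇒ ((())((S)S)S)S ⇒ ((())((())S)S)S ⇒ ((())((())())S)S ⇒ ((())((())())())S ⇒ ((())((())())())()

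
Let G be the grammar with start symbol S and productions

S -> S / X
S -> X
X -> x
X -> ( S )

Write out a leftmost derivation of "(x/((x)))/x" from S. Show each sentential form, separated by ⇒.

S ⇒ S/X ⇒ X/X ⇒ (S)/X ⇒ (S/X)/X ⇒ (X/X)/X ⇒ (x/X)/X ⇒ (x/(S))/X ⇒ (x/(X))/X ⇒ (x/((S)))/X ⇒ (x/((X)))/X ⇒ (x/((x)))/X ⇒ (x/((x)))/x

S ⇒ S/X   [S -> S / X]
S/X ⇒ X/X   [S -> X]
X/X ⇒ (S)/X   [X -> ( S )]
(S)/X ⇒ (S/X)/X   [S -> S / X]
(S/X)/X ⇒ (X/X)/X   [S -> X]
(X/X)/X ⇒ (x/X)/X   [X -> x]
(x/X)/X ⇒ (x/(S))/X   [X -> ( S )]
(x/(S))/X ⇒ (x/(X))/X   [S -> X]
(x/(X))/X ⇒ (x/((S)))/X   [X -> ( S )]
(x/((S)))/X ⇒ (x/((X)))/X   [S -> X]
(x/((X)))/X ⇒ (x/((x)))/X   [X -> x]
(x/((x)))/X ⇒ (x/((x)))/x   [X -> x]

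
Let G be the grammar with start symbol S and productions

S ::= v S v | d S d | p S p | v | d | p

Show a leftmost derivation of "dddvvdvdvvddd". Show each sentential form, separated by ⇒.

S ⇒ dSd   [S ::= d S d]
dSd ⇒ ddSdd   [S ::= d S d]
ddSdd ⇒ dddSddd   [S ::= d S d]
dddSddd ⇒ dddvSvddd   [S ::= v S v]
dddvSvddd ⇒ dddvvSvvddd   [S ::= v S v]
dddvvSvvddd ⇒ dddvvdSdvvddd   [S ::= d S d]
dddvvdSdvvddd ⇒ dddvvdvdvvddd   [S ::= v]

S ⇒ dSd ⇒ ddSdd ⇒ dddSddd ⇒ dddvSvddd ⇒ dddvvSvvddd ⇒ dddvvdSdvvddd ⇒ dddvvdvdvvddd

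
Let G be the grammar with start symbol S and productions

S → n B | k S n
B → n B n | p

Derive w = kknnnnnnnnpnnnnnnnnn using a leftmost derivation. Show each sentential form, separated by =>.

S => kSn => kkSnn => kknBnn => kknnBnnn => kknnnBnnnn => kknnnnBnnnnn => kknnnnnBnnnnnn => kknnnnnnBnnnnnnn => kknnnnnnnBnnnnnnnn => kknnnnnnnnBnnnnnnnnn => kknnnnnnnnpnnnnnnnnn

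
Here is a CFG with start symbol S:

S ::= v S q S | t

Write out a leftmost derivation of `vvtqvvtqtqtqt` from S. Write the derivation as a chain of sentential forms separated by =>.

S => vSqS   [S ::= v S q S]
vSqS => vvSqSqS   [S ::= v S q S]
vvSqSqS => vvtqSqS   [S ::= t]
vvtqSqS => vvtqvSqSqS   [S ::= v S q S]
vvtqvSqSqS => vvtqvvSqSqSqS   [S ::= v S q S]
vvtqvvSqSqSqS => vvtqvvtqSqSqS   [S ::= t]
vvtqvvtqSqSqS => vvtqvvtqtqSqS   [S ::= t]
vvtqvvtqtqSqS => vvtqvvtqtqtqS   [S ::= t]
vvtqvvtqtqtqS => vvtqvvtqtqtqt   [S ::= t]

S=>vSqS=>vvSqSqS=>vvtqSqS=>vvtqvSqSqS=>vvtqvvSqSqSqS=>vvtqvvtqSqSqS=>vvtqvvtqtqSqS=>vvtqvvtqtqtqS=>vvtqvvtqtqtqt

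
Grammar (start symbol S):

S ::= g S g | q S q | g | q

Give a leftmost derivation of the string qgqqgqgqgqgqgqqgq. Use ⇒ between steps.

S⇒qSq⇒qgSgq⇒qgqSqgq⇒qgqqSqqgq⇒qgqqgSgqqgq⇒qgqqgqSqgqqgq⇒qgqqgqgSgqgqqgq⇒qgqqgqgqSqgqgqqgq⇒qgqqgqgqgqgqgqqgq

S ⇒ qSq   [S ::= q S q]
qSq ⇒ qgSgq   [S ::= g S g]
qgSgq ⇒ qgqSqgq   [S ::= q S q]
qgqSqgq ⇒ qgqqSqqgq   [S ::= q S q]
qgqqSqqgq ⇒ qgqqgSgqqgq   [S ::= g S g]
qgqqgSgqqgq ⇒ qgqqgqSqgqqgq   [S ::= q S q]
qgqqgqSqgqqgq ⇒ qgqqgqgSgqgqqgq   [S ::= g S g]
qgqqgqgSgqgqqgq ⇒ qgqqgqgqSqgqgqqgq   [S ::= q S q]
qgqqgqgqSqgqgqqgq ⇒ qgqqgqgqgqgqgqqgq   [S ::= g]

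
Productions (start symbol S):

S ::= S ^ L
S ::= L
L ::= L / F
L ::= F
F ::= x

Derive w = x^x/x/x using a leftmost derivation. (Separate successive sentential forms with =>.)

S => S^L => L^L => F^L => x^L => x^L/F => x^L/F/F => x^F/F/F => x^x/F/F => x^x/x/F => x^x/x/x

S => S^L   [S ::= S ^ L]
S^L => L^L   [S ::= L]
L^L => F^L   [L ::= F]
F^L => x^L   [F ::= x]
x^L => x^L/F   [L ::= L / F]
x^L/F => x^L/F/F   [L ::= L / F]
x^L/F/F => x^F/F/F   [L ::= F]
x^F/F/F => x^x/F/F   [F ::= x]
x^x/F/F => x^x/x/F   [F ::= x]
x^x/x/F => x^x/x/x   [F ::= x]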